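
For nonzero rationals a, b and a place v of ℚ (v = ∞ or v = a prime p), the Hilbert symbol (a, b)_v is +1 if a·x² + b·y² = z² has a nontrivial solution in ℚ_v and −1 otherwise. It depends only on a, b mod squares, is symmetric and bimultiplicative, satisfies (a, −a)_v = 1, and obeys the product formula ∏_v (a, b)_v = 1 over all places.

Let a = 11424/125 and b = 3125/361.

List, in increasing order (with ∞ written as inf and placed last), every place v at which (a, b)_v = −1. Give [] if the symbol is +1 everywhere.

[2, 3, 7, 17]

Mod squares: a ≡ 3570, b ≡ 5. Check v ∈ {∞, 2, 3, 5, 7, 17, 19}.
v=7: a=7^1·(≡6), b=7^0·(≡6) mod 7; (6|7)=-1, (6|7)=-1; (−1)^{1·0·3}·(-1)^0·(-1)^1 = -1.
v=19: a=19^0·(≡16), b=19^-2·(≡9) mod 19; (16|19)=+1, (9|19)=+1; (−1)^{0·-2·9}·(+1)^-2·(+1)^0 = +1.
v=17: a=17^1·(≡10), b=17^0·(≡12) mod 17; (10|17)=-1, (12|17)=-1; (−1)^{1·0·8}·(-1)^0·(-1)^1 = -1.
v=2: v_2(a)=5, v_2(b)=0; units ≡ 1, 5 (mod 8); ε·ε+αω+βω = 0·0+5·1+0·0 ≡ 1  ⇒  (a,b)_2 = -1.
v=3: a=3^1·(≡2), b=3^0·(≡2) mod 3; (2|3)=-1, (2|3)=-1; (−1)^{1·0·1}·(-1)^0·(-1)^1 = -1.
v=5: a=5^-3·(≡4), b=5^5·(≡1) mod 5; (4|5)=+1, (1|5)=+1; (−1)^{-3·5·2}·(+1)^5·(+1)^-3 = +1.
v=∞: 3570 > 0 and 5 > 0  ⇒  (a,b)_∞ = +1.
(3570, 5 / ℚ) ramifies at {2, 3, 7, 17}: a division algebra.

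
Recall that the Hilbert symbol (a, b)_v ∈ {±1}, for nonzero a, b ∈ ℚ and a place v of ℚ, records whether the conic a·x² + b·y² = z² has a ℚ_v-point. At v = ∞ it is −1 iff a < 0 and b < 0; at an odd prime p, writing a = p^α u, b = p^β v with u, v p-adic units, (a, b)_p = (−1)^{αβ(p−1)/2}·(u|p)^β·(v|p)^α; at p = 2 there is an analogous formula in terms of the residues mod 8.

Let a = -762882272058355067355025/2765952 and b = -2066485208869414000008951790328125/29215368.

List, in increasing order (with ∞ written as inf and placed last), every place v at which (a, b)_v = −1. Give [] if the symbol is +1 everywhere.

[23, 29, 31, inf]

(a, b) ≡ (-2, -28823738) mod (ℚ^×)²; places V = {2, 3, 5, 7, 13, 17, 23, 29, 31, 41, ∞}.
(a,b)_5: α=2, u≡2; β=6, v≡3 (mod 5); (2|5)=-1, (3|5)=-1; sign (−1)^0·-1^6·-1^2 = +1.
(a,b)_17: α=4, u≡9; β=7, v≡13 (mod 17); (9|17)=+1, (13|17)=+1; sign (−1)^0·+1^7·+1^4 = +1.
(a,b)_3: α=-2, u≡1; β=-2, v≡1 (mod 3); (1|3)=+1, (1|3)=+1; sign (−1)^0·+1^-2·+1^-2 = +1.
(a,b)_13: α=0, u≡7; β=-2, v≡8 (mod 13); (7|13)=-1, (8|13)=-1; sign (−1)^0·-1^-2·-1^0 = +1.
(a,b)_7: α=-4, u≡3; β=-4, v≡1 (mod 7); (3|7)=-1, (1|7)=+1; sign (−1)^0·-1^-4·+1^-4 = +1.
(a,b)_29: α=2, u≡12; β=3, v≡7 (mod 29); (12|29)=-1, (7|29)=+1; sign (−1)^0·-1^3·+1^2 = -1.
(a,b)_31: α=4, u≡30; β=3, v≡1 (mod 31); (30|31)=-1, (1|31)=+1; sign (−1)^0·-1^3·+1^4 = -1.
(a,b)_41: α=2, u≡33; β=3, v≡5 (mod 41); (33|41)=+1, (5|41)=+1; sign (−1)^0·+1^3·+1^2 = +1.
(a,b)_2: α=-7, β=-3; u≡7, v≡3 (mod 8); ε(u)ε(v)=1·1, αω(v)=-7·1, βω(u)=-3·0; sum ≡ 0  ⇒  +1.
(a,b)_∞: sgn(-2)=−, sgn(-28823738)=−, so -1.
(a,b)_23: α=4, u≡10; β=5, v≡9 (mod 23); (10|23)=-1, (9|23)=+1; sign (−1)^0·-1^5·+1^4 = -1.
(-2, -28823738 / ℚ) ramifies at {23, 29, 31, ∞}: a division algebra.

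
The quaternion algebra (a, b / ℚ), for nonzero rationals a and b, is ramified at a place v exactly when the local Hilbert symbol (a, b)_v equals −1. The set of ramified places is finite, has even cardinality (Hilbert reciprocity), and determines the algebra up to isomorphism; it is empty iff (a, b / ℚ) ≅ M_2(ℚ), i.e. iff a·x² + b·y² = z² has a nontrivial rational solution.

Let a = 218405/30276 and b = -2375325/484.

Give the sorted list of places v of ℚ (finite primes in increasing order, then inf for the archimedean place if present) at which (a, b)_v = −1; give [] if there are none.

Mod squares: a ≡ 5, b ≡ -1173. Check v ∈ {∞, 2, 3, 5, 11, 17, 19, 23, 29}.
v=29: a=29^-2·(≡5), b=29^0·(≡25) mod 29; (5|29)=+1, (25|29)=+1; (−1)^{-2·0·14}·(+1)^0·(+1)^-2 = +1.
v=5: a=5^1·(≡1), b=5^2·(≡3) mod 5; (1|5)=+1, (3|5)=-1; (−1)^{1·2·2}·(+1)^2·(-1)^1 = -1.
v=11: a=11^2·(≡3), b=11^-2·(≡1) mod 11; (3|11)=+1, (1|11)=+1; (−1)^{2·-2·5}·(+1)^-2·(+1)^2 = +1.
v=3: a=3^-2·(≡2), b=3^5·(≡2) mod 3; (2|3)=-1, (2|3)=-1; (−1)^{-2·5·1}·(-1)^5·(-1)^-2 = -1.
v=23: a=23^0·(≡14), b=23^1·(≡18) mod 23; (14|23)=-1, (18|23)=+1; (−1)^{0·1·11}·(-1)^1·(+1)^0 = -1.
v=19: a=19^2·(≡6), b=19^0·(≡4) mod 19; (6|19)=+1, (4|19)=+1; (−1)^{2·0·9}·(+1)^0·(+1)^2 = +1.
v=∞: 5 > 0 and -1173 < 0  ⇒  (a,b)_∞ = +1.
v=17: a=17^0·(≡11), b=17^1·(≡4) mod 17; (11|17)=-1, (4|17)=+1; (−1)^{0·1·8}·(-1)^1·(+1)^0 = -1.
v=2: v_2(a)=-2, v_2(b)=-2; units ≡ 5, 3 (mod 8); ε·ε+αω+βω = 0·1+-2·1+-2·1 ≡ 0  ⇒  (a,b)_2 = +1.
(5, -1173 / ℚ) ramifies at {3, 5, 17, 23}: a division algebra.

[3, 5, 17, 23]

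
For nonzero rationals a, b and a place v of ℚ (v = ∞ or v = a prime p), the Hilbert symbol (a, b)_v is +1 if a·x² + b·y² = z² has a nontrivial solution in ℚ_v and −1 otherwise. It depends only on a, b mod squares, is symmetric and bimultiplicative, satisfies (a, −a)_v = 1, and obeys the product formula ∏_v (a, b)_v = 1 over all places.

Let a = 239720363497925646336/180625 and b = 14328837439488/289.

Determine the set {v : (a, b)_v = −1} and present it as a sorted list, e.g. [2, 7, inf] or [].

[7, 13]

(a, b) ≡ (6006, 33) mod (ℚ^×)²; places V = {2, 3, 5, 7, 11, 13, 17, ∞}.
(a,b)_11: α=5, u≡7; β=3, v≡4 (mod 11); (7|11)=-1, (4|11)=+1; sign (−1)^1·-1^3·+1^5 = +1.
(a,b)_3: α=9, u≡1; β=5, v≡2 (mod 3); (1|3)=+1, (2|3)=-1; sign (−1)^1·+1^5·-1^9 = +1.
(a,b)_5: α=-4, u≡4; β=0, v≡2 (mod 5); (4|5)=+1, (2|5)=-1; sign (−1)^0·+1^0·-1^-4 = +1.
(a,b)_2: α=11, β=18; u≡3, v≡1 (mod 8); ε(u)ε(v)=1·0, αω(v)=11·0, βω(u)=18·1; sum ≡ 0  ⇒  +1.
(a,b)_13: α=3, u≡2; β=2, v≡11 (mod 13); (2|13)=-1, (11|13)=-1; sign (−1)^0·-1^2·-1^3 = -1.
(a,b)_17: α=-2, u≡5; β=-2, v≡2 (mod 17); (5|17)=-1, (2|17)=+1; sign (−1)^0·-1^-2·+1^-2 = +1.
(a,b)_∞: sgn(6006)=+, sgn(33)=+, so +1.
(a,b)_7: α=5, u≡2; β=0, v≡6 (mod 7); (2|7)=+1, (6|7)=-1; sign (−1)^0·+1^0·-1^5 = -1.
(6006, 33 / ℚ) ramifies at {7, 13}: a division algebra.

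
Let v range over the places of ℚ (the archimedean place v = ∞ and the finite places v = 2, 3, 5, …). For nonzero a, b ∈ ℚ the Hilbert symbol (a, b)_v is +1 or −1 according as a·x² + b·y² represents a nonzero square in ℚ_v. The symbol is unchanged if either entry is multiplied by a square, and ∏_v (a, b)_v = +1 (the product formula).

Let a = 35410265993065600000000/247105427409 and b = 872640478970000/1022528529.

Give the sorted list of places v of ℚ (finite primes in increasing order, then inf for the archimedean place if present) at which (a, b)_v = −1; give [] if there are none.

[23, 31]

(a, b) ≡ (1426, 713) mod (ℚ^×)²; places V = {2, 3, 5, 7, 11, 13, 17, 19, 23, 31, 37, ∞}.
(a,b)_5: α=8, u≡4; β=4, v≡3 (mod 5); (4|5)=+1, (3|5)=-1; sign (−1)^0·+1^4·-1^8 = +1.
(a,b)_17: α=-2, u≡16; β=-2, v≡2 (mod 17); (16|17)=+1, (2|17)=+1; sign (−1)^0·+1^-2·+1^-2 = +1.
(a,b)_19: α=-4, u≡4; β=-2, v≡8 (mod 19); (4|19)=+1, (8|19)=-1; sign (−1)^0·+1^-2·-1^-4 = +1.
(a,b)_7: α=2, u≡5; β=0, v≡6 (mod 7); (5|7)=-1, (6|7)=-1; sign (−1)^0·-1^0·-1^2 = +1.
(a,b)_3: α=-8, u≡1; β=-4, v≡2 (mod 3); (1|3)=+1, (2|3)=-1; sign (−1)^0·+1^-4·-1^-8 = +1.
(a,b)_11: α=0, u≡2; β=-2, v≡9 (mod 11); (2|11)=-1, (9|11)=+1; sign (−1)^0·-1^-2·+1^0 = +1.
(a,b)_2: α=13, β=4; u≡1, v≡1 (mod 8); ε(u)ε(v)=0·0, αω(v)=13·0, βω(u)=4·0; sum ≡ 0  ⇒  +1.
(a,b)_∞: sgn(1426)=+, sgn(713)=+, so +1.
(a,b)_13: α=2, u≡4; β=2, v≡2 (mod 13); (4|13)=+1, (2|13)=-1; sign (−1)^0·+1^2·-1^2 = +1.
(a,b)_31: α=1, u≡29; β=1, v≡22 (mod 31); (29|31)=-1, (22|31)=-1; sign (−1)^1·-1^1·-1^1 = -1.
(a,b)_37: α=4, u≡18; β=2, v≡7 (mod 37); (18|37)=-1, (7|37)=+1; sign (−1)^0·-1^2·+1^4 = +1.
(a,b)_23: α=1, u≡9; β=3, v≡8 (mod 23); (9|23)=+1, (8|23)=+1; sign (−1)^1·+1^3·+1^1 = -1.
Ram(1426, 713) = {23, 31}; no ℚ_23-point on the conic.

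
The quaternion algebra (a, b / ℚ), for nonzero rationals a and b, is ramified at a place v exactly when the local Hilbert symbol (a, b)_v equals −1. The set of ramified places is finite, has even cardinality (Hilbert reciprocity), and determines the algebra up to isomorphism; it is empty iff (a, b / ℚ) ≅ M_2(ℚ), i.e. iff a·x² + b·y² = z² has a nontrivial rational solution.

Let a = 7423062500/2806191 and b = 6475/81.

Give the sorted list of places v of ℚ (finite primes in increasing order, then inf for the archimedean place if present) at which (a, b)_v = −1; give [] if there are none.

[2, 7]

Mod squares: a ≡ 36519, b ≡ 259. Check v ∈ {∞, 2, 3, 5, 7, 19, 37, 47, 53}.
v=47: a=47^1·(≡7), b=47^0·(≡37) mod 47; (7|47)=+1, (37|47)=+1; (−1)^{1·0·23}·(+1)^0·(+1)^1 = +1.
v=5: a=5^6·(≡1), b=5^2·(≡4) mod 5; (1|5)=+1, (4|5)=+1; (−1)^{6·2·2}·(+1)^2·(+1)^6 = +1.
v=19: a=19^2·(≡7), b=19^0·(≡3) mod 19; (7|19)=+1, (3|19)=-1; (−1)^{2·0·9}·(+1)^0·(-1)^2 = +1.
v=7: a=7^1·(≡1), b=7^1·(≡2) mod 7; (1|7)=+1, (2|7)=+1; (−1)^{1·1·3}·(+1)^1·(+1)^1 = -1.
v=3: a=3^-3·(≡2), b=3^-4·(≡1) mod 3; (2|3)=-1, (1|3)=+1; (−1)^{-3·-4·1}·(-1)^-4·(+1)^-3 = +1.
v=2: v_2(a)=2, v_2(b)=0; units ≡ 7, 3 (mod 8); ε·ε+αω+βω = 1·1+2·1+0·0 ≡ 1  ⇒  (a,b)_2 = -1.
v=37: a=37^-1·(≡1), b=37^1·(≡25) mod 37; (1|37)=+1, (25|37)=+1; (−1)^{-1·1·18}·(+1)^1·(+1)^-1 = +1.
v=∞: 36519 > 0 and 259 > 0  ⇒  (a,b)_∞ = +1.
v=53: a=53^-2·(≡33), b=53^0·(≡6) mod 53; (33|53)=-1, (6|53)=+1; (−1)^{-2·0·26}·(-1)^0·(+1)^-2 = +1.
|Ram(36519, 259)| = 2, even; anisotropic at {2, 7}.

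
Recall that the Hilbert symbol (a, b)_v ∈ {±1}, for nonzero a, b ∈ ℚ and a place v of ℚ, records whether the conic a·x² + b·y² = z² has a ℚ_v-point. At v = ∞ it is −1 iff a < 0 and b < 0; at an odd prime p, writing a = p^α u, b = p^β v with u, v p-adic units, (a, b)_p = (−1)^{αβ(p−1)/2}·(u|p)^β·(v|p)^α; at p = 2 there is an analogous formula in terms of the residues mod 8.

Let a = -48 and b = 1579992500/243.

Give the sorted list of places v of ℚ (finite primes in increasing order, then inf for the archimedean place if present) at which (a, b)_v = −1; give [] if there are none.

[3, 29]

Mod squares: a ≡ -3, b ≡ 1895991. Check v ∈ {∞, 2, 3, 5, 19, 29, 31, 37}.
v=2: v_2(a)=4, v_2(b)=2; units ≡ 5, 7 (mod 8); ε·ε+αω+βω = 0·1+4·0+2·1 ≡ 0  ⇒  (a,b)_2 = +1.
v=3: a=3^1·(≡2), b=3^-5·(≡2) mod 3; (2|3)=-1, (2|3)=-1; (−1)^{1·-5·1}·(-1)^-5·(-1)^1 = -1.
v=19: a=19^0·(≡9), b=19^1·(≡7) mod 19; (9|19)=+1, (7|19)=+1; (−1)^{0·1·9}·(+1)^1·(+1)^0 = +1.
v=31: a=31^0·(≡14), b=31^1·(≡13) mod 31; (14|31)=+1, (13|31)=-1; (−1)^{0·1·15}·(+1)^1·(-1)^0 = +1.
v=5: a=5^0·(≡2), b=5^4·(≡1) mod 5; (2|5)=-1, (1|5)=+1; (−1)^{0·4·2}·(-1)^4·(+1)^0 = +1.
v=37: a=37^0·(≡26), b=37^1·(≡24) mod 37; (26|37)=+1, (24|37)=-1; (−1)^{0·1·18}·(+1)^1·(-1)^0 = +1.
v=29: a=29^0·(≡10), b=29^1·(≡5) mod 29; (10|29)=-1, (5|29)=+1; (−1)^{0·1·14}·(-1)^1·(+1)^0 = -1.
v=∞: -3 < 0 and 1895991 > 0  ⇒  (a,b)_∞ = +1.
|Ram(-3, 1895991)| = 2, even; anisotropic at {3, 29}.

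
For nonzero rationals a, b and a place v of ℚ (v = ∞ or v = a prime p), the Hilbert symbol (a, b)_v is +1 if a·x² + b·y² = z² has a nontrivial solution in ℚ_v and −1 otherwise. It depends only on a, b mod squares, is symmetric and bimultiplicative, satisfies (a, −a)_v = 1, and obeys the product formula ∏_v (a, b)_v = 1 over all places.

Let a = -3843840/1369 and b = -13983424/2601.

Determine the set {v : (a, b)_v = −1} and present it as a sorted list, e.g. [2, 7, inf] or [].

Mod squares: a ≡ -15015, b ≡ -91. Check v ∈ {∞, 2, 3, 5, 7, 11, 13, 17, 37}.
v=37: a=37^-2·(≡16), b=37^0·(≡29) mod 37; (16|37)=+1, (29|37)=-1; (−1)^{-2·0·18}·(+1)^0·(-1)^-2 = +1.
v=13: a=13^1·(≡11), b=13^1·(≡11) mod 13; (11|13)=-1, (11|13)=-1; (−1)^{1·1·6}·(-1)^1·(-1)^1 = +1.
v=3: a=3^1·(≡2), b=3^-2·(≡2) mod 3; (2|3)=-1, (2|3)=-1; (−1)^{1·-2·1}·(-1)^-2·(-1)^1 = -1.
v=∞: -15015 < 0 and -91 < 0  ⇒  (a,b)_∞ = -1.
v=7: a=7^1·(≡4), b=7^5·(≡2) mod 7; (4|7)=+1, (2|7)=+1; (−1)^{1·5·3}·(+1)^5·(+1)^1 = -1.
v=2: v_2(a)=8, v_2(b)=6; units ≡ 1, 5 (mod 8); ε·ε+αω+βω = 0·0+8·1+6·0 ≡ 0  ⇒  (a,b)_2 = +1.
v=11: a=11^1·(≡6), b=11^0·(≡8) mod 11; (6|11)=-1, (8|11)=-1; (−1)^{1·0·5}·(-1)^0·(-1)^1 = -1.
v=17: a=17^0·(≡9), b=17^-2·(≡5) mod 17; (9|17)=+1, (5|17)=-1; (−1)^{0·-2·8}·(+1)^-2·(-1)^0 = +1.
v=5: a=5^1·(≡3), b=5^0·(≡1) mod 5; (3|5)=-1, (1|5)=+1; (−1)^{1·0·2}·(-1)^0·(+1)^1 = +1.
|Ram(-15015, -91)| = 4, even; anisotropic at {3, 7, 11, ∞}.

[3, 7, 11, inf]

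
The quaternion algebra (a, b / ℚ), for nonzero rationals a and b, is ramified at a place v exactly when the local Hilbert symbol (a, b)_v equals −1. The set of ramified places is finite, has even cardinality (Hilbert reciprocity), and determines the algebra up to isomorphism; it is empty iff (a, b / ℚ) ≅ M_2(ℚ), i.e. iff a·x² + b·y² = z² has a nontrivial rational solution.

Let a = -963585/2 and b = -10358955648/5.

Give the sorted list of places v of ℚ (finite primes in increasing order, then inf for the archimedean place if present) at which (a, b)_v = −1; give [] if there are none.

[2, 5, 19, inf]

(a, b) ≡ (-4370, -690) mod (ℚ^×)²; places V = {2, 3, 5, 7, 19, 23, ∞}.
(a,b)_∞: sgn(-4370)=−, sgn(-690)=−, so -1.
(a,b)_5: α=1, u≡4; β=-1, v≡2 (mod 5); (4|5)=+1, (2|5)=-1; sign (−1)^0·+1^-1·-1^1 = -1.
(a,b)_19: α=1, u≡17; β=4, v≡13 (mod 19); (17|19)=+1, (13|19)=-1; sign (−1)^0·+1^4·-1^1 = -1.
(a,b)_2: α=-1, β=7; u≡7, v≡7 (mod 8); ε(u)ε(v)=1·1, αω(v)=-1·0, βω(u)=7·0; sum ≡ 1  ⇒  -1.
(a,b)_3: α=2, u≡1; β=3, v≡1 (mod 3); (1|3)=+1, (1|3)=+1; sign (−1)^0·+1^3·+1^2 = +1.
(a,b)_23: α=1, u≡17; β=1, v≡1 (mod 23); (17|23)=-1, (1|23)=+1; sign (−1)^1·-1^1·+1^1 = +1.
(a,b)_7: α=2, u≡6; β=0, v≡3 (mod 7); (6|7)=-1, (3|7)=-1; sign (−1)^0·-1^0·-1^2 = +1.
|Ram(-4370, -690)| = 4, even; anisotropic at {2, 5, 19, ∞}.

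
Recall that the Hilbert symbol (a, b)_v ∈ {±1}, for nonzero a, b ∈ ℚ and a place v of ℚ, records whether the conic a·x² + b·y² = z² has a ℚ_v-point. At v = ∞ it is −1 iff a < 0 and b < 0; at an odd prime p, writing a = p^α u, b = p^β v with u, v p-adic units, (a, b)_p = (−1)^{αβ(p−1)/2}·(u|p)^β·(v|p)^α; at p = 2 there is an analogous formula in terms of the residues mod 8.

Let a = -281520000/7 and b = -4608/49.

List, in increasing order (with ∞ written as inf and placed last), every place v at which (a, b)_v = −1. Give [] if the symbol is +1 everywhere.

Mod squares: a ≡ -5474, b ≡ -2. Check v ∈ {∞, 2, 3, 5, 7, 17, 23}.
v=3: a=3^2·(≡1), b=3^2·(≡1) mod 3; (1|3)=+1, (1|3)=+1; (−1)^{2·2·1}·(+1)^2·(+1)^2 = +1.
v=∞: -5474 < 0 and -2 < 0  ⇒  (a,b)_∞ = -1.
v=5: a=5^4·(≡4), b=5^0·(≡3) mod 5; (4|5)=+1, (3|5)=-1; (−1)^{4·0·2}·(+1)^0·(-1)^4 = +1.
v=17: a=17^1·(≡13), b=17^0·(≡9) mod 17; (13|17)=+1, (9|17)=+1; (−1)^{1·0·8}·(+1)^0·(+1)^1 = +1.
v=7: a=7^-1·(≡1), b=7^-2·(≡5) mod 7; (1|7)=+1, (5|7)=-1; (−1)^{-1·-2·3}·(+1)^-2·(-1)^-1 = -1.
v=23: a=23^1·(≡20), b=23^0·(≡5) mod 23; (20|23)=-1, (5|23)=-1; (−1)^{1·0·11}·(-1)^0·(-1)^1 = -1.
v=2: v_2(a)=7, v_2(b)=9; units ≡ 7, 7 (mod 8); ε·ε+αω+βω = 1·1+7·0+9·0 ≡ 1  ⇒  (a,b)_2 = -1.
|Ram(-5474, -2)| = 4, even; anisotropic at {2, 7, 23, ∞}.

[2, 7, 23, inf]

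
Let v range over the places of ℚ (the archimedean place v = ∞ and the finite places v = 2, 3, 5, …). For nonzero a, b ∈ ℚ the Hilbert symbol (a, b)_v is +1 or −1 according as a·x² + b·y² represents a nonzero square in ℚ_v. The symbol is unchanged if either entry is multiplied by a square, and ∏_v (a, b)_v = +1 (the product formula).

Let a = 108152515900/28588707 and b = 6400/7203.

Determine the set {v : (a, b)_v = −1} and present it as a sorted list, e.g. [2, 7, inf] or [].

(a, b) ≡ (7293, 3) mod (ℚ^×)²; places V = {2, 3, 5, 7, 11, 13, 17, 23, 29, ∞}.
(a,b)_17: α=1, u≡9; β=0, v≡12 (mod 17); (9|17)=+1, (12|17)=-1; sign (−1)^0·+1^0·-1^1 = -1.
(a,b)_29: α=2, u≡11; β=0, v≡15 (mod 29); (11|29)=-1, (15|29)=-1; sign (−1)^0·-1^0·-1^2 = +1.
(a,b)_11: α=1, u≡4; β=0, v≡1 (mod 11); (4|11)=+1, (1|11)=+1; sign (−1)^0·+1^0·+1^1 = +1.
(a,b)_13: α=1, u≡11; β=0, v≡4 (mod 13); (11|13)=-1, (4|13)=+1; sign (−1)^0·-1^0·+1^1 = +1.
(a,b)_5: α=2, u≡3; β=2, v≡2 (mod 5); (3|5)=-1, (2|5)=-1; sign (−1)^0·-1^2·-1^2 = +1.
(a,b)_3: α=-5, u≡1; β=-1, v≡1 (mod 3); (1|3)=+1, (1|3)=+1; sign (−1)^1·+1^-1·+1^-5 = -1.
(a,b)_23: α=2, u≡9; β=0, v≡13 (mod 23); (9|23)=+1, (13|23)=+1; sign (−1)^0·+1^0·+1^2 = +1.
(a,b)_2: α=2, β=8; u≡5, v≡3 (mod 8); ε(u)ε(v)=0·1, αω(v)=2·1, βω(u)=8·1; sum ≡ 0  ⇒  +1.
(a,b)_7: α=-6, u≡6; β=-4, v≡3 (mod 7); (6|7)=-1, (3|7)=-1; sign (−1)^0·-1^-4·-1^-6 = +1.
(a,b)_∞: sgn(7293)=+, sgn(3)=+, so +1.
Ram(7293, 3) = {3, 17}; no ℚ_3-point on the conic.

[3, 17]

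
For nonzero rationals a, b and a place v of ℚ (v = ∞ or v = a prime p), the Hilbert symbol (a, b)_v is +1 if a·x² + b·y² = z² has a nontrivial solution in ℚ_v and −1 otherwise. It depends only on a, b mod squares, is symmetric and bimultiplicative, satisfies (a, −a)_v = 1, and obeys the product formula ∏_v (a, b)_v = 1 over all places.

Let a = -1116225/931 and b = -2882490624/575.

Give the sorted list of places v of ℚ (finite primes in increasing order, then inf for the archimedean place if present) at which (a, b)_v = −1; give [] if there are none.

(a, b) ≡ (-779, -11063) mod (ℚ^×)²; places V = {2, 3, 5, 7, 11, 13, 17, 19, 23, 37, 41, ∞}.
(a,b)_7: α=-2, u≡6; β=0, v≡1 (mod 7); (6|7)=-1, (1|7)=+1; sign (−1)^0·-1^0·+1^-2 = +1.
(a,b)_2: α=0, β=8; u≡5, v≡1 (mod 8); ε(u)ε(v)=0·0, αω(v)=0·0, βω(u)=8·1; sum ≡ 0  ⇒  +1.
(a,b)_11: α=2, u≡10; β=0, v≡3 (mod 11); (10|11)=-1, (3|11)=+1; sign (−1)^0·-1^0·+1^2 = +1.
(a,b)_5: α=2, u≡1; β=-2, v≡2 (mod 5); (1|5)=+1, (2|5)=-1; sign (−1)^0·+1^-2·-1^2 = +1.
(a,b)_37: α=0, u≡17; β=1, v≡21 (mod 37); (17|37)=-1, (21|37)=+1; sign (−1)^0·-1^1·+1^0 = -1.
(a,b)_41: α=1, u≡24; β=0, v≡26 (mod 41); (24|41)=-1, (26|41)=-1; sign (−1)^0·-1^0·-1^1 = -1.
(a,b)_13: α=0, u≡9; β=1, v≡2 (mod 13); (9|13)=+1, (2|13)=-1; sign (−1)^0·+1^1·-1^0 = +1.
(a,b)_23: α=0, u≡1; β=-1, v≡8 (mod 23); (1|23)=+1, (8|23)=+1; sign (−1)^0·+1^-1·+1^0 = +1.
(a,b)_17: α=0, u≡14; β=2, v≡16 (mod 17); (14|17)=-1, (16|17)=+1; sign (−1)^0·-1^2·+1^0 = +1.
(a,b)_19: α=-1, u≡4; β=0, v≡12 (mod 19); (4|19)=+1, (12|19)=-1; sign (−1)^0·+1^0·-1^-1 = -1.
(a,b)_∞: sgn(-779)=−, sgn(-11063)=−, so -1.
(a,b)_3: α=2, u≡1; β=4, v≡1 (mod 3); (1|3)=+1, (1|3)=+1; sign (−1)^0·+1^4·+1^2 = +1.
|Ram(-779, -11063)| = 4, even; anisotropic at {19, 37, 41, ∞}.

[19, 37, 41, inf]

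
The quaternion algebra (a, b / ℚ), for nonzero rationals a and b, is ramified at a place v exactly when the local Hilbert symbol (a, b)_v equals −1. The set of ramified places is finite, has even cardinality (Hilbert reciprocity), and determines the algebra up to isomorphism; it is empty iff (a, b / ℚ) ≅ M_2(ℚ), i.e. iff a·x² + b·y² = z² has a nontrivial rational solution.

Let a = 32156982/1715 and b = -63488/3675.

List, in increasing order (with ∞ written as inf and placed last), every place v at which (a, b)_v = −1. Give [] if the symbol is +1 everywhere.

(a, b) ≡ (770, -186) mod (ℚ^×)²; places V = {2, 3, 5, 7, 11, 13, 31, ∞}.
(a,b)_2: α=1, β=11; u≡1, v≡3 (mod 8); ε(u)ε(v)=0·1, αω(v)=1·1, βω(u)=11·0; sum ≡ 1  ⇒  -1.
(a,b)_7: α=-3, u≡5; β=-2, v≡6 (mod 7); (5|7)=-1, (6|7)=-1; sign (−1)^0·-1^-2·-1^-3 = -1.
(a,b)_∞: sgn(770)=+, sgn(-186)=−, so +1.
(a,b)_31: α=2, u≡23; β=1, v≡9 (mod 31); (23|31)=-1, (9|31)=+1; sign (−1)^0·-1^1·+1^2 = -1.
(a,b)_3: α=2, u≡2; β=-1, v≡1 (mod 3); (2|3)=-1, (1|3)=+1; sign (−1)^0·-1^-1·+1^2 = -1.
(a,b)_13: α=2, u≡3; β=0, v≡12 (mod 13); (3|13)=+1, (12|13)=+1; sign (−1)^0·+1^0·+1^2 = +1.
(a,b)_5: α=-1, u≡4; β=-2, v≡1 (mod 5); (4|5)=+1, (1|5)=+1; sign (−1)^0·+1^-2·+1^-1 = +1.
(a,b)_11: α=1, u≡9; β=0, v≡4 (mod 11); (9|11)=+1, (4|11)=+1; sign (−1)^0·+1^0·+1^1 = +1.
Ram(770, -186) = {2, 3, 7, 31}; no ℚ_2-point on the conic.

[2, 3, 7, 31]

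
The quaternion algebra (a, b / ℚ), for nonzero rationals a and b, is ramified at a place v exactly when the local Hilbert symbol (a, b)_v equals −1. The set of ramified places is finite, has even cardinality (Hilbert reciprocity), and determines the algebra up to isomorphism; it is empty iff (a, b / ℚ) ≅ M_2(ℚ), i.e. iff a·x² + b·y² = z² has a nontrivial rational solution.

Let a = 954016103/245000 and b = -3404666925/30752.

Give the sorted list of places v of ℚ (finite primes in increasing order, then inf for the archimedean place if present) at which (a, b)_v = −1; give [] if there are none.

[17, 31]

(a, b) ≡ (2268766, -41514) mod (ℚ^×)²; places V = {2, 3, 5, 7, 11, 17, 23, 29, 31, 37, 43, ∞}.
(a,b)_∞: sgn(2268766)=+, sgn(-41514)=−, so +1.
(a,b)_23: α=1, u≡12; β=0, v≡6 (mod 23); (12|23)=+1, (6|23)=+1; sign (−1)^0·+1^0·+1^1 = +1.
(a,b)_17: α=0, u≡3; β=1, v≡7 (mod 17); (3|17)=-1, (7|17)=-1; sign (−1)^0·-1^1·-1^0 = -1.
(a,b)_7: α=-2, u≡6; β=0, v≡5 (mod 7); (6|7)=-1, (5|7)=-1; sign (−1)^0·-1^0·-1^-2 = +1.
(a,b)_11: α=0, u≡5; β=1, v≡6 (mod 11); (5|11)=+1, (6|11)=-1; sign (−1)^0·+1^1·-1^0 = +1.
(a,b)_29: α=2, u≡6; β=0, v≡3 (mod 29); (6|29)=+1, (3|29)=-1; sign (−1)^0·+1^0·-1^2 = +1.
(a,b)_43: α=1, u≡36; β=0, v≡21 (mod 43); (36|43)=+1, (21|43)=+1; sign (−1)^0·+1^0·+1^1 = +1.
(a,b)_2: α=-3, β=-5; u≡7, v≡3 (mod 8); ε(u)ε(v)=1·1, αω(v)=-3·1, βω(u)=-5·0; sum ≡ 0  ⇒  +1.
(a,b)_5: α=-4, u≡4; β=2, v≡4 (mod 5); (4|5)=+1, (4|5)=+1; sign (−1)^0·+1^2·+1^-4 = +1.
(a,b)_3: α=0, u≡1; β=9, v≡1 (mod 3); (1|3)=+1, (1|3)=+1; sign (−1)^0·+1^9·+1^0 = +1.
(a,b)_37: α=1, u≡27; β=1, v≡10 (mod 37); (27|37)=+1, (10|37)=+1; sign (−1)^0·+1^1·+1^1 = +1.
(a,b)_31: α=1, u≡3; β=-2, v≡21 (mod 31); (3|31)=-1, (21|31)=-1; sign (−1)^0·-1^-2·-1^1 = -1.
Ram(2268766, -41514) = {17, 31}; no ℚ_17-point on the conic.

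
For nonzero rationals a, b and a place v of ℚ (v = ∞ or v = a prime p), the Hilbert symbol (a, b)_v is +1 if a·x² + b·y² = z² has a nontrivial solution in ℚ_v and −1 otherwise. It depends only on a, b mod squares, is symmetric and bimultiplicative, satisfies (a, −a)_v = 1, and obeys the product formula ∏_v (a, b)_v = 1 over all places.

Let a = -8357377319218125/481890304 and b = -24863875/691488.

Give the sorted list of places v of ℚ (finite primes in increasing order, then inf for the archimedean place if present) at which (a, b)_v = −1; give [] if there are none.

[2, inf]

Mod squares: a ≡ -29, b ≡ -5510. Check v ∈ {∞, 2, 3, 5, 7, 11, 19, 29}.
v=3: a=3^4·(≡1), b=3^-2·(≡1) mod 3; (1|3)=+1, (1|3)=+1; (−1)^{4·-2·1}·(+1)^-2·(+1)^4 = +1.
v=2: v_2(a)=-12, v_2(b)=-5; units ≡ 3, 5 (mod 8); ε·ε+αω+βω = 1·0+-12·1+-5·1 ≡ 1  ⇒  (a,b)_2 = -1.
v=19: a=19^6·(≡17), b=19^3·(≡2) mod 19; (17|19)=+1, (2|19)=-1; (−1)^{6·3·9}·(+1)^3·(-1)^6 = +1.
v=∞: -29 < 0 and -5510 < 0  ⇒  (a,b)_∞ = -1.
v=11: a=11^2·(≡5), b=11^0·(≡5) mod 11; (5|11)=+1, (5|11)=+1; (−1)^{2·0·5}·(+1)^0·(+1)^2 = +1.
v=7: a=7^-6·(≡5), b=7^-4·(≡6) mod 7; (5|7)=-1, (6|7)=-1; (−1)^{-6·-4·3}·(-1)^-4·(-1)^-6 = +1.
v=29: a=29^1·(≡4), b=29^1·(≡25) mod 29; (4|29)=+1, (25|29)=+1; (−1)^{1·1·14}·(+1)^1·(+1)^1 = +1.
v=5: a=5^4·(≡4), b=5^3·(≡3) mod 5; (4|5)=+1, (3|5)=-1; (−1)^{4·3·2}·(+1)^3·(-1)^4 = +1.
(-29, -5510 / ℚ) ramifies at {2, ∞}: a division algebra.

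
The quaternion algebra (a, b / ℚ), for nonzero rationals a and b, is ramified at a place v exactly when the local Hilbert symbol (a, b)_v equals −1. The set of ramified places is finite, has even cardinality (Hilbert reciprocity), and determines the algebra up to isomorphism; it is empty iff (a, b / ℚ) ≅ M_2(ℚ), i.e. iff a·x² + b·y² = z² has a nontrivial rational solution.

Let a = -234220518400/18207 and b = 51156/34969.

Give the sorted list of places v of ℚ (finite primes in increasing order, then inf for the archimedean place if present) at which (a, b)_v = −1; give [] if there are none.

Mod squares: a ≡ -76153, b ≡ 29. Check v ∈ {∞, 2, 3, 5, 7, 11, 17, 23, 29, 43}.
v=11: a=11^1·(≡2), b=11^-2·(≡2) mod 11; (2|11)=-1, (2|11)=-1; (−1)^{1·-2·5}·(-1)^-2·(-1)^1 = -1.
v=23: a=23^1·(≡6), b=23^0·(≡3) mod 23; (6|23)=+1, (3|23)=+1; (−1)^{1·0·11}·(+1)^0·(+1)^1 = +1.
v=7: a=7^-1·(≡5), b=7^2·(≡2) mod 7; (5|7)=-1, (2|7)=+1; (−1)^{-1·2·3}·(-1)^2·(+1)^-1 = +1.
v=43: a=43^1·(≡14), b=43^0·(≡33) mod 43; (14|43)=+1, (33|43)=-1; (−1)^{1·0·21}·(+1)^0·(-1)^1 = -1.
v=29: a=29^2·(≡6), b=29^1·(≡1) mod 29; (6|29)=+1, (1|29)=+1; (−1)^{2·1·14}·(+1)^1·(+1)^2 = +1.
v=2: v_2(a)=10, v_2(b)=2; units ≡ 7, 5 (mod 8); ε·ε+αω+βω = 1·0+10·1+2·0 ≡ 0  ⇒  (a,b)_2 = +1.
v=3: a=3^-2·(≡2), b=3^2·(≡2) mod 3; (2|3)=-1, (2|3)=-1; (−1)^{-2·2·1}·(-1)^2·(-1)^-2 = +1.
v=17: a=17^-2·(≡10), b=17^-2·(≡10) mod 17; (10|17)=-1, (10|17)=-1; (−1)^{-2·-2·8}·(-1)^-2·(-1)^-2 = +1.
v=5: a=5^2·(≡2), b=5^0·(≡4) mod 5; (2|5)=-1, (4|5)=+1; (−1)^{2·0·2}·(-1)^0·(+1)^2 = +1.
v=∞: -76153 < 0 and 29 > 0  ⇒  (a,b)_∞ = +1.
|Ram(-76153, 29)| = 2, even; anisotropic at {11, 43}.

[11, 43]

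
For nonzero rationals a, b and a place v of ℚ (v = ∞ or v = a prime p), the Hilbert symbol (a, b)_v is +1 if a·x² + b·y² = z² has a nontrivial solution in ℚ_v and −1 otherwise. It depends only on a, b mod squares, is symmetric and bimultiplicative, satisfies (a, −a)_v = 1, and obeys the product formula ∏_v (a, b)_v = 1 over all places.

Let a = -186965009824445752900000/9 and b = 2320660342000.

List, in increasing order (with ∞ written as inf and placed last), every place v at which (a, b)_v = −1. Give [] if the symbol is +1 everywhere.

[2, 5, 11, 19]

(a, b) ≡ (-17290, 95095) mod (ℚ^×)²; places V = {2, 3, 5, 7, 11, 13, 19, ∞}.
(a,b)_11: α=2, u≡6; β=1, v≡10 (mod 11); (6|11)=-1, (10|11)=-1; sign (−1)^0·-1^1·-1^2 = -1.
(a,b)_19: α=5, u≡8; β=3, v≡3 (mod 19); (8|19)=-1, (3|19)=-1; sign (−1)^1·-1^3·-1^5 = -1.
(a,b)_∞: sgn(-17290)=−, sgn(95095)=+, so +1.
(a,b)_3: α=-2, u≡2; β=0, v≡1 (mod 3); (2|3)=-1, (1|3)=+1; sign (−1)^0·-1^0·+1^-2 = +1.
(a,b)_5: α=5, u≡3; β=3, v≡1 (mod 5); (3|5)=-1, (1|5)=+1; sign (−1)^0·-1^3·+1^5 = -1.
(a,b)_13: α=5, u≡10; β=3, v≡3 (mod 13); (10|13)=+1, (3|13)=+1; sign (−1)^0·+1^3·+1^5 = +1.
(a,b)_2: α=5, β=4; u≡3, v≡7 (mod 8); ε(u)ε(v)=1·1, αω(v)=5·0, βω(u)=4·1; sum ≡ 1  ⇒  -1.
(a,b)_7: α=5, u≡1; β=1, v≡6 (mod 7); (1|7)=+1, (6|7)=-1; sign (−1)^1·+1^1·-1^5 = +1.
|Ram(-17290, 95095)| = 4, even; anisotropic at {2, 5, 11, 19}.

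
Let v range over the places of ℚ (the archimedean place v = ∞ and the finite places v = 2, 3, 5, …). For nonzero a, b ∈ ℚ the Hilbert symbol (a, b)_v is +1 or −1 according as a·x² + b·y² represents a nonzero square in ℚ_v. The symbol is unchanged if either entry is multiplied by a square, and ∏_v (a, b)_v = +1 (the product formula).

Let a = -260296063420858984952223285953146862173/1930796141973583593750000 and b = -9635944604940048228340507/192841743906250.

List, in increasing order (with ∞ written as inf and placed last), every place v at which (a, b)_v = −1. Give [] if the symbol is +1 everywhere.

[2, 3, 13, inf]

Mod squares: a ≡ -195, b ≡ -1870. Check v ∈ {∞, 2, 3, 5, 7, 11, 13, 17, 19, 37, 43}.
v=19: a=19^-4·(≡14), b=19^-2·(≡4) mod 19; (14|19)=-1, (4|19)=+1; (−1)^{-4·-2·9}·(-1)^-2·(+1)^-4 = +1.
v=11: a=11^10·(≡1), b=11^7·(≡2) mod 11; (1|11)=+1, (2|11)=-1; (−1)^{10·7·5}·(+1)^7·(-1)^10 = +1.
v=17: a=17^2·(≡2), b=17^1·(≡8) mod 17; (2|17)=+1, (8|17)=+1; (−1)^{2·1·8}·(+1)^1·(+1)^2 = +1.
v=2: v_2(a)=-4, v_2(b)=-1; units ≡ 5, 1 (mod 8); ε·ε+αω+βω = 0·0+-4·0+-1·1 ≡ 1  ⇒  (a,b)_2 = -1.
v=37: a=37^12·(≡9), b=37^8·(≡18) mod 37; (9|37)=+1, (18|37)=-1; (−1)^{12·8·18}·(+1)^8·(-1)^12 = +1.
v=5: a=5^-11·(≡1), b=5^-7·(≡4) mod 5; (1|5)=+1, (4|5)=+1; (−1)^{-11·-7·2}·(+1)^-7·(+1)^-11 = +1.
v=∞: -195 < 0 and -1870 < 0  ⇒  (a,b)_∞ = -1.
v=13: a=13^3·(≡5), b=13^2·(≡6) mod 13; (5|13)=-1, (6|13)=-1; (−1)^{3·2·6}·(-1)^2·(-1)^3 = -1.
v=43: a=43^-6·(≡28), b=43^-4·(≡32) mod 43; (28|43)=-1, (32|43)=-1; (−1)^{-6·-4·21}·(-1)^-4·(-1)^-6 = +1.
v=7: a=7^4·(≡1), b=7^2·(≡3) mod 7; (1|7)=+1, (3|7)=-1; (−1)^{4·2·3}·(+1)^2·(-1)^4 = +1.
v=3: a=3^-1·(≡1), b=3^0·(≡2) mod 3; (1|3)=+1, (2|3)=-1; (−1)^{-1·0·1}·(+1)^0·(-1)^-1 = -1.
(-195, -1870 / ℚ) ramifies at {2, 3, 13, ∞}: a division algebra.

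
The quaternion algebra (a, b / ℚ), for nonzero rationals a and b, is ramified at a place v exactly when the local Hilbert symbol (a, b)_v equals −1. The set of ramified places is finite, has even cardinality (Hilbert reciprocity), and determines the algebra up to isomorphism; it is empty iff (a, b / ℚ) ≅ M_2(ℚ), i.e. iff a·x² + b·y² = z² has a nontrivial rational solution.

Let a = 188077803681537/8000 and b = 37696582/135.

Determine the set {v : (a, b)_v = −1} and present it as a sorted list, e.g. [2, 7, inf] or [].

[2, 5, 11, 17]

Mod squares: a ≡ 85, b ≡ 330. Check v ∈ {∞, 2, 3, 5, 7, 11, 17}.
v=5: a=5^-3·(≡3), b=5^-1·(≡1) mod 5; (3|5)=-1, (1|5)=+1; (−1)^{-3·-1·2}·(-1)^-1·(+1)^-3 = -1.
v=3: a=3^2·(≡1), b=3^-3·(≡2) mod 3; (1|3)=+1, (2|3)=-1; (−1)^{2·-3·1}·(+1)^-3·(-1)^2 = +1.
v=11: a=11^6·(≡8), b=11^3·(≡10) mod 11; (8|11)=-1, (10|11)=-1; (−1)^{6·3·5}·(-1)^3·(-1)^6 = -1.
v=2: v_2(a)=-6, v_2(b)=1; units ≡ 5, 5 (mod 8); ε·ε+αω+βω = 0·0+-6·1+1·1 ≡ 1  ⇒  (a,b)_2 = -1.
v=7: a=7^4·(≡2), b=7^2·(≡2) mod 7; (2|7)=+1, (2|7)=+1; (−1)^{4·2·3}·(+1)^2·(+1)^4 = +1.
v=17: a=17^3·(≡5), b=17^2·(≡3) mod 17; (5|17)=-1, (3|17)=-1; (−1)^{3·2·8}·(-1)^2·(-1)^3 = -1.
v=∞: 85 > 0 and 330 > 0  ⇒  (a,b)_∞ = +1.
Ram(85, 330) = {2, 5, 11, 17}; no ℚ_2-point on the conic.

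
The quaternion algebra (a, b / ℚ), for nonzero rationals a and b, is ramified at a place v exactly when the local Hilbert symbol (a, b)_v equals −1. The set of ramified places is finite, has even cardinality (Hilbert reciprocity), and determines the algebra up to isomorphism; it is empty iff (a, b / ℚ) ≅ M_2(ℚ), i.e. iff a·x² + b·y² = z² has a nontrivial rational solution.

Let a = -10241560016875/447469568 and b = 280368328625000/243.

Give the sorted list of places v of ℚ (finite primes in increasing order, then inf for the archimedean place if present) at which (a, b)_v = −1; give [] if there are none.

(a, b) ≡ (-34034, 7854) mod (ℚ^×)²; places V = {2, 3, 5, 7, 11, 13, 17, 23, 37, ∞}.
(a,b)_23: α=2, u≡4; β=0, v≡19 (mod 23); (4|23)=+1, (19|23)=-1; sign (−1)^0·+1^0·-1^2 = +1.
(a,b)_7: α=-5, u≡3; β=3, v≡4 (mod 7); (3|7)=-1, (4|7)=+1; sign (−1)^1·-1^3·+1^-5 = +1.
(a,b)_∞: sgn(-34034)=−, sgn(7854)=+, so +1.
(a,b)_37: α=2, u≡35; β=0, v≡4 (mod 37); (35|37)=-1, (4|37)=+1; sign (−1)^0·-1^0·+1^2 = +1.
(a,b)_2: α=-11, β=3; u≡7, v≡7 (mod 8); ε(u)ε(v)=1·1, αω(v)=-11·0, βω(u)=3·0; sum ≡ 1  ⇒  -1.
(a,b)_13: α=-1, u≡5; β=0, v≡2 (mod 13); (5|13)=-1, (2|13)=-1; sign (−1)^0·-1^0·-1^-1 = -1.
(a,b)_5: α=4, u≡1; β=6, v≡4 (mod 5); (1|5)=+1, (4|5)=+1; sign (−1)^0·+1^6·+1^4 = +1.
(a,b)_3: α=0, u≡1; β=-5, v≡2 (mod 3); (1|3)=+1, (2|3)=-1; sign (−1)^0·+1^-5·-1^0 = +1.
(a,b)_17: α=1, u≡4; β=3, v≡14 (mod 17); (4|17)=+1, (14|17)=-1; sign (−1)^0·+1^3·-1^1 = -1.
(a,b)_11: α=3, u≡7; β=3, v≡10 (mod 11); (7|11)=-1, (10|11)=-1; sign (−1)^1·-1^3·-1^3 = -1.
|Ram(-34034, 7854)| = 4, even; anisotropic at {2, 11, 13, 17}.

[2, 11, 13, 17]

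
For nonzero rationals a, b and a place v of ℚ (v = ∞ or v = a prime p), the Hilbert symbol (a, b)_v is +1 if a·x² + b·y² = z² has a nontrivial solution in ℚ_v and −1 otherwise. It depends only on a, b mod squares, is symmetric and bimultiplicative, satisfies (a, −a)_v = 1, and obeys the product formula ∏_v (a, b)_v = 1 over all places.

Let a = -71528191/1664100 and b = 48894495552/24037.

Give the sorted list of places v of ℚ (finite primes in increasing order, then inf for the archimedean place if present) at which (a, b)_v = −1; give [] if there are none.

(a, b) ≡ (-31, 22520849) mod (ℚ^×)²; places V = {2, 3, 5, 7, 13, 29, 31, 41, 43, 47, ∞}.
(a,b)_5: α=-2, u≡1; β=0, v≡1 (mod 5); (1|5)=+1, (1|5)=+1; sign (−1)^0·+1^0·+1^-2 = +1.
(a,b)_7: α=4, u≡2; β=2, v≡2 (mod 7); (2|7)=+1, (2|7)=+1; sign (−1)^0·+1^2·+1^4 = +1.
(a,b)_∞: sgn(-31)=−, sgn(22520849)=+, so +1.
(a,b)_41: α=0, u≡36; β=1, v≡26 (mod 41); (36|41)=+1, (26|41)=-1; sign (−1)^0·+1^1·-1^0 = +1.
(a,b)_47: α=0, u≡12; β=1, v≡32 (mod 47); (12|47)=+1, (32|47)=+1; sign (−1)^0·+1^1·+1^0 = +1.
(a,b)_43: α=-2, u≡33; β=-2, v≡3 (mod 43); (33|43)=-1, (3|43)=-1; sign (−1)^0·-1^-2·-1^-2 = +1.
(a,b)_31: α=3, u≡21; β=1, v≡9 (mod 31); (21|31)=-1, (9|31)=+1; sign (−1)^1·-1^1·+1^3 = +1.
(a,b)_2: α=-2, β=6; u≡1, v≡1 (mod 8); ε(u)ε(v)=0·0, αω(v)=-2·0, βω(u)=6·0; sum ≡ 0  ⇒  +1.
(a,b)_13: α=0, u≡5; β=-1, v≡2 (mod 13); (5|13)=-1, (2|13)=-1; sign (−1)^0·-1^-1·-1^0 = -1.
(a,b)_29: α=0, u≡18; β=1, v≡27 (mod 29); (18|29)=-1, (27|29)=-1; sign (−1)^0·-1^1·-1^0 = -1.
(a,b)_3: α=-2, u≡2; β=2, v≡2 (mod 3); (2|3)=-1, (2|3)=-1; sign (−1)^0·-1^2·-1^-2 = +1.
Ram(-31, 22520849) = {13, 29}; no ℚ_13-point on the conic.

[13, 29]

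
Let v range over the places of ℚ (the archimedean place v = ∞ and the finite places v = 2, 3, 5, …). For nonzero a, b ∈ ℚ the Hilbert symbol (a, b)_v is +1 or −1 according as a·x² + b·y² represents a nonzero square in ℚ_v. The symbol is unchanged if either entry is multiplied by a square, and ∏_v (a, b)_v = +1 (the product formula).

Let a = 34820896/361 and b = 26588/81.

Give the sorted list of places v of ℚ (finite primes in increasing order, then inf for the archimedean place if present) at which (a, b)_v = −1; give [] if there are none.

[17, 23]

(a, b) ≡ (34, 23) mod (ℚ^×)²; places V = {2, 3, 11, 17, 19, 23, ∞}.
(a,b)_2: α=5, β=2; u≡1, v≡7 (mod 8); ε(u)ε(v)=0·1, αω(v)=5·0, βω(u)=2·0; sum ≡ 0  ⇒  +1.
(a,b)_11: α=2, u≡3; β=0, v≡3 (mod 11); (3|11)=+1, (3|11)=+1; sign (−1)^0·+1^0·+1^2 = +1.
(a,b)_23: α=2, u≡20; β=1, v≡12 (mod 23); (20|23)=-1, (12|23)=+1; sign (−1)^0·-1^1·+1^2 = -1.
(a,b)_∞: sgn(34)=+, sgn(23)=+, so +1.
(a,b)_17: α=1, u≡15; β=2, v≡11 (mod 17); (15|17)=+1, (11|17)=-1; sign (−1)^0·+1^2·-1^1 = -1.
(a,b)_19: α=-2, u≡14; β=0, v≡9 (mod 19); (14|19)=-1, (9|19)=+1; sign (−1)^0·-1^0·+1^-2 = +1.
(a,b)_3: α=0, u≡1; β=-4, v≡2 (mod 3); (1|3)=+1, (2|3)=-1; sign (−1)^0·+1^-4·-1^0 = +1.
(34, 23 / ℚ) ramifies at {17, 23}: a division algebra.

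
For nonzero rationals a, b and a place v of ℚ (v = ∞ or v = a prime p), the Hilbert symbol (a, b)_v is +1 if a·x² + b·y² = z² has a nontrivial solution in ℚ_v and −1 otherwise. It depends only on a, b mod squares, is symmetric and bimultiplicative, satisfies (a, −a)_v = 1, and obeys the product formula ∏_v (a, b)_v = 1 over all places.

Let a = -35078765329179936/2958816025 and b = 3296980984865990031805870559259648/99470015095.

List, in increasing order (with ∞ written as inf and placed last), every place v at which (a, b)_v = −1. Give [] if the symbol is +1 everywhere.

[2, 11, 19, 47]

Mod squares: a ≡ -394706, b ≡ 571285. Check v ∈ {∞, 2, 3, 5, 7, 11, 13, 17, 19, 23, 43, 47}.
v=43: a=43^-2·(≡32), b=43^-4·(≡30) mod 43; (32|43)=-1, (30|43)=-1; (−1)^{-2·-4·21}·(-1)^-4·(-1)^-2 = +1.
v=13: a=13^5·(≡2), b=13^7·(≡8) mod 13; (2|13)=-1, (8|13)=-1; (−1)^{5·7·6}·(-1)^7·(-1)^5 = +1.
v=∞: -394706 < 0 and 571285 > 0  ⇒  (a,b)_∞ = +1.
v=2: v_2(a)=5, v_2(b)=10; units ≡ 7, 5 (mod 8); ε·ε+αω+βω = 1·0+5·1+10·0 ≡ 1  ⇒  (a,b)_2 = -1.
v=7: a=7^4·(≡6), b=7^6·(≡2) mod 7; (6|7)=-1, (2|7)=+1; (−1)^{4·6·3}·(-1)^6·(+1)^4 = +1.
v=19: a=19^1·(≡13), b=19^4·(≡10) mod 19; (13|19)=-1, (10|19)=-1; (−1)^{1·4·9}·(-1)^4·(-1)^1 = -1.
v=23: a=23^-2·(≡10), b=23^-2·(≡19) mod 23; (10|23)=-1, (19|23)=-1; (−1)^{-2·-2·11}·(-1)^-2·(-1)^-2 = +1.
v=47: a=47^1·(≡38), b=47^3·(≡39) mod 47; (38|47)=-1, (39|47)=-1; (−1)^{1·3·23}·(-1)^3·(-1)^1 = -1.
v=17: a=17^1·(≡8), b=17^3·(≡13) mod 17; (8|17)=+1, (13|17)=+1; (−1)^{1·3·8}·(+1)^3·(+1)^1 = +1.
v=11: a=11^-2·(≡7), b=11^-1·(≡4) mod 11; (7|11)=-1, (4|11)=+1; (−1)^{-2·-1·5}·(-1)^-1·(+1)^-2 = -1.
v=3: a=3^4·(≡1), b=3^8·(≡1) mod 3; (1|3)=+1, (1|3)=+1; (−1)^{4·8·1}·(+1)^8·(+1)^4 = +1.
v=5: a=5^-2·(≡4), b=5^-1·(≡2) mod 5; (4|5)=+1, (2|5)=-1; (−1)^{-2·-1·2}·(+1)^-1·(-1)^-2 = +1.
|Ram(-394706, 571285)| = 4, even; anisotropic at {2, 11, 19, 47}.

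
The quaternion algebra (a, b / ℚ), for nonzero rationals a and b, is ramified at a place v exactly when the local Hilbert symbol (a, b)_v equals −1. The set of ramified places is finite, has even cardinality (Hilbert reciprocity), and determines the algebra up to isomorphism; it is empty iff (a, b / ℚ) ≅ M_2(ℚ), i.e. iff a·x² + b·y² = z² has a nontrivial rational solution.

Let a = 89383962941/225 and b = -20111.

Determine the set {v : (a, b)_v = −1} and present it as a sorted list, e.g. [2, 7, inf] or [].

[13, 17]

Mod squares: a ≡ 221, b ≡ -119. Check v ∈ {∞, 2, 3, 5, 7, 13, 17}.
v=2: v_2(a)=0, v_2(b)=0; units ≡ 5, 1 (mod 8); ε·ε+αω+βω = 0·0+0·0+0·1 ≡ 0  ⇒  (a,b)_2 = +1.
v=17: a=17^3·(≡2), b=17^1·(≡7) mod 17; (2|17)=+1, (7|17)=-1; (−1)^{3·1·8}·(+1)^1·(-1)^3 = -1.
v=5: a=5^-2·(≡4), b=5^0·(≡4) mod 5; (4|5)=+1, (4|5)=+1; (−1)^{-2·0·2}·(+1)^0·(+1)^-2 = +1.
v=7: a=7^2·(≡1), b=7^1·(≡4) mod 7; (1|7)=+1, (4|7)=+1; (−1)^{2·1·3}·(+1)^1·(+1)^2 = +1.
v=∞: 221 > 0 and -119 < 0  ⇒  (a,b)_∞ = +1.
v=3: a=3^-2·(≡2), b=3^0·(≡1) mod 3; (2|3)=-1, (1|3)=+1; (−1)^{-2·0·1}·(-1)^0·(+1)^-2 = +1.
v=13: a=13^5·(≡4), b=13^2·(≡11) mod 13; (4|13)=+1, (11|13)=-1; (−1)^{5·2·6}·(+1)^2·(-1)^5 = -1.
|Ram(221, -119)| = 2, even; anisotropic at {13, 17}.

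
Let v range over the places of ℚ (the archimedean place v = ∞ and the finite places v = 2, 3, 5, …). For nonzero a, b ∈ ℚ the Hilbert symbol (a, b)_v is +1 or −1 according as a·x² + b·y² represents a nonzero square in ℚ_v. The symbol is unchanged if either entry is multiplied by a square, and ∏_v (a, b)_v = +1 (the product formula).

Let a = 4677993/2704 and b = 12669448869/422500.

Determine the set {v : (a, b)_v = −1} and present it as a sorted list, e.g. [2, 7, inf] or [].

Mod squares: a ≡ 713, b ≡ 26381. Check v ∈ {∞, 2, 3, 5, 7, 11, 13, 23, 31, 37}.
v=37: a=37^0·(≡3), b=37^1·(≡12) mod 37; (3|37)=+1, (12|37)=+1; (−1)^{0·1·18}·(+1)^1·(+1)^0 = +1.
v=5: a=5^0·(≡2), b=5^-4·(≡4) mod 5; (2|5)=-1, (4|5)=+1; (−1)^{0·-4·2}·(-1)^-4·(+1)^0 = +1.
v=31: a=31^1·(≡17), b=31^1·(≡20) mod 31; (17|31)=-1, (20|31)=+1; (−1)^{1·1·15}·(-1)^1·(+1)^1 = +1.
v=∞: 713 > 0 and 26381 > 0  ⇒  (a,b)_∞ = +1.
v=23: a=23^1·(≡9), b=23^1·(≡5) mod 23; (9|23)=+1, (5|23)=-1; (−1)^{1·1·11}·(+1)^1·(-1)^1 = +1.
v=2: v_2(a)=-4, v_2(b)=-2; units ≡ 1, 5 (mod 8); ε·ε+αω+βω = 0·0+-4·1+-2·0 ≡ 0  ⇒  (a,b)_2 = +1.
v=3: a=3^8·(≡2), b=3^4·(≡2) mod 3; (2|3)=-1, (2|3)=-1; (−1)^{8·4·1}·(-1)^4·(-1)^8 = +1.
v=7: a=7^0·(≡6), b=7^2·(≡5) mod 7; (6|7)=-1, (5|7)=-1; (−1)^{0·2·3}·(-1)^2·(-1)^0 = +1.
v=11: a=11^0·(≡5), b=11^2·(≡5) mod 11; (5|11)=+1, (5|11)=+1; (−1)^{0·2·5}·(+1)^2·(+1)^0 = +1.
v=13: a=13^-2·(≡7), b=13^-2·(≡3) mod 13; (7|13)=-1, (3|13)=+1; (−1)^{-2·-2·6}·(-1)^-2·(+1)^-2 = +1.
Every local symbol is +1, so the conic 713·x² + 26381·y² = z² has ℚ_v-points for all v and hence a ℚ-point; (a, b / ℚ) ≅ M_2(ℚ).

[]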